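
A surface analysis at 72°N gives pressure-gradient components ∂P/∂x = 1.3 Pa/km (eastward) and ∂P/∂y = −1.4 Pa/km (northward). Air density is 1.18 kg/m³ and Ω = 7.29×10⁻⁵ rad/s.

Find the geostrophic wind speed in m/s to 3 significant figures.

11.7 m/s

Coriolis parameter at 72°N:
f = 2Ω sin φ = 2 × 7.29×10⁻⁵ × sin 72° = 1.39×10⁻⁴ s⁻¹
Component geostrophic relations (x east, y north):
u_g = −(1/(fρ)) ∂P/∂y,  v_g = (1/(fρ)) ∂P/∂x
u_g = −(−1.4×10⁻³)/(1.39×10⁻⁴ × 1.18) = 8.56 m/s;  v_g = (1.3×10⁻³)/(1.39×10⁻⁴ × 1.18) = 7.95 m/s
|V_g| = √(u_g² + v_g²) = 11.7 m/s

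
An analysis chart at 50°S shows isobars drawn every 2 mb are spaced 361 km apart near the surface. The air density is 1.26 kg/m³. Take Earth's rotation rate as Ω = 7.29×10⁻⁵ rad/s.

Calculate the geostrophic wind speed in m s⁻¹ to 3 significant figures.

Coriolis parameter at 50°S:
f = 2Ω sin φ = 2 × 7.29×10⁻⁵ × sin 50° = 1.12×10⁻⁴ s⁻¹
Pressure gradient: |∂P/∂n| = 200 Pa / 361000 m = 5.54×10⁻⁴ Pa/m
Geostrophic balance (pressure-gradient force = Coriolis force):
V_g = (1/(fρ)) |∂P/∂n| = 5.54×10⁻⁴ / (1.12×10⁻⁴ × 1.26) = 3.94 m/s

3.94 m s⁻¹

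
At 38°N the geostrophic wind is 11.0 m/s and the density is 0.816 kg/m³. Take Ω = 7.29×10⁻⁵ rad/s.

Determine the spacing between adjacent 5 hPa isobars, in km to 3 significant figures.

621 km

Coriolis parameter at 38°N:
f = 2Ω sin φ = 2 × 7.29×10⁻⁵ × sin 38° = 8.98×10⁻⁵ s⁻¹
Geostrophic balance rearranged: |∂P/∂n| = f ρ V_g
|∂P/∂n| = 8.98×10⁻⁵ × 0.816 × 11.0 = 8.06×10⁻⁴ Pa/m
Isobar spacing: Δn = ΔP/|∂P/∂n| = 500 Pa / 8.06×10⁻⁴ Pa/m = 620566 m ≈ 621 km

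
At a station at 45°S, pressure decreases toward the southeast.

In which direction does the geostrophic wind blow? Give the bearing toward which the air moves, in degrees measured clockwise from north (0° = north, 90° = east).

The pressure-gradient force points toward the southeast (bearing 135°).
Geostrophic balance: in the Southern Hemisphere the Coriolis force deflects motion to the left, so the geostrophic wind blows 90° to the left of the pressure-gradient force (low pressure on the right).
Rotating 135° by 90° counterclockwise gives 045° — the wind blows toward the northeast.

045°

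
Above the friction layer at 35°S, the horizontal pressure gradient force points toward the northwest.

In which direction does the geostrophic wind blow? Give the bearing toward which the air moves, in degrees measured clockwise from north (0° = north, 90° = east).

The pressure-gradient force points toward the northwest (bearing 315°).
Geostrophic balance: in the Southern Hemisphere the Coriolis force deflects motion to the left, so the geostrophic wind blows 90° to the left of the pressure-gradient force (low pressure on the right).
Rotating 315° by 90° counterclockwise gives 225° — the wind blows toward the southwest.

225°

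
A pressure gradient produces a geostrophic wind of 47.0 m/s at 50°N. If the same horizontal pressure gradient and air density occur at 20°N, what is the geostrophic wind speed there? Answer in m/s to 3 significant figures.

105 m/s

With the same pressure gradient and density, V_g ∝ 1/f ∝ 1/sin φ.
V₂ = V₁ · sin φ₁ / sin φ₂ = 47.0 × sin 50° / sin 20°
V₂ = 47.0 × 0.7660/0.3420 = 105 m/s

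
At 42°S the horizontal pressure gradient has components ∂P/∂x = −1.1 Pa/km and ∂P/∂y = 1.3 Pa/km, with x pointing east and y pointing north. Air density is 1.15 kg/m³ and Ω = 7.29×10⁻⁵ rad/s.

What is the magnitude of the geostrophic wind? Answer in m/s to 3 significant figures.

15.2 m/s

Coriolis parameter at 42°S:
f = 2Ω sin φ = 2 × 7.29×10⁻⁵ × sin 42° = 9.76×10⁻⁵ s⁻¹
In the Southern Hemisphere f is negative: f = −9.76×10⁻⁵ s⁻¹.
Component geostrophic relations (x east, y north):
u_g = −(1/(fρ)) ∂P/∂y,  v_g = (1/(fρ)) ∂P/∂x
u_g = −(1.3×10⁻³)/(−9.76×10⁻⁵ × 1.15) = 11.6 m/s;  v_g = (−1.1×10⁻³)/(−9.76×10⁻⁵ × 1.15) = 9.80 m/s
|V_g| = √(u_g² + v_g²) = 15.2 m/s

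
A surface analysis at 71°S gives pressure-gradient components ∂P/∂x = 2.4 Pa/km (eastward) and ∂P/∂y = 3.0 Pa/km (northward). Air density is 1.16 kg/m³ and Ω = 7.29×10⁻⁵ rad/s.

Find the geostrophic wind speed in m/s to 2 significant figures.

24 m/s

Coriolis parameter at 71°S:
f = 2Ω sin φ = 2 × 7.29×10⁻⁵ × sin 71° = 1.38×10⁻⁴ s⁻¹
In the Southern Hemisphere f is negative: f = −1.38×10⁻⁴ s⁻¹.
Component geostrophic relations (x east, y north):
u_g = −(1/(fρ)) ∂P/∂y,  v_g = (1/(fρ)) ∂P/∂x
u_g = −(3.0×10⁻³)/(−1.38×10⁻⁴ × 1.16) = 18.8 m/s;  v_g = (2.4×10⁻³)/(−1.38×10⁻⁴ × 1.16) = −15.0 m/s
|V_g| = √(u_g² + v_g²) = 24.0 m/s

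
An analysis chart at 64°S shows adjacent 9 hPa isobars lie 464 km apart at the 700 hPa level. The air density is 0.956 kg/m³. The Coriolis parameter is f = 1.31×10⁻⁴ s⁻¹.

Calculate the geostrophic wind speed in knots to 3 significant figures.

Pressure gradient: |∂P/∂n| = 900 Pa / 464000 m = 1.94×10⁻³ Pa/m
Geostrophic balance (pressure-gradient force = Coriolis force):
V_g = (1/(fρ)) |∂P/∂n| = 1.94×10⁻³ / (1.31×10⁻⁴ × 0.956) = 15.5 m/s
Converting: 15.5 m/s × 1.944 = 30.1 knots

30.1 knots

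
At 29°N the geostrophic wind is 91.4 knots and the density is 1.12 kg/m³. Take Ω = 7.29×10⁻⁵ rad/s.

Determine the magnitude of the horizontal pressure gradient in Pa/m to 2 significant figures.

3.7×10⁻³ Pa/m

Coriolis parameter at 29°N:
f = 2Ω sin φ = 2 × 7.29×10⁻⁵ × sin 29° = 7.07×10⁻⁵ s⁻¹
Wind speed in SI: 91.4 knots = 47.0 m/s
Geostrophic balance rearranged: |∂P/∂n| = f ρ V_g
|∂P/∂n| = 7.07×10⁻⁵ × 1.12 × 47.0 = 3.72×10⁻³ Pa/m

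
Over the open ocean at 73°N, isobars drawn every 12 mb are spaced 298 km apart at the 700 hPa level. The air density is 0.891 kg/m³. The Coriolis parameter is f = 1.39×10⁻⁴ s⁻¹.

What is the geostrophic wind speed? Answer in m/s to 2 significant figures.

Pressure gradient: |∂P/∂n| = 1200 Pa / 298000 m = 4.03×10⁻³ Pa/m
Geostrophic balance (pressure-gradient force = Coriolis force):
V_g = (1/(fρ)) |∂P/∂n| = 4.03×10⁻³ / (1.39×10⁻⁴ × 0.891) = 32.5 m/s

33 m/s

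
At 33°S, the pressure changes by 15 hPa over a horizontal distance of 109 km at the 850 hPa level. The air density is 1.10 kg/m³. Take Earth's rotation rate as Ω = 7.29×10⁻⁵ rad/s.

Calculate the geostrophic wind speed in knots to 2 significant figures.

Coriolis parameter at 33°S:
f = 2Ω sin φ = 2 × 7.29×10⁻⁵ × sin 33° = 7.94×10⁻⁵ s⁻¹
Pressure gradient: |∂P/∂n| = 1500 Pa / 109000 m = 1.38×10⁻² Pa/m
Geostrophic balance (pressure-gradient force = Coriolis force):
V_g = (1/(fρ)) |∂P/∂n| = 1.38×10⁻² / (7.94×10⁻⁵ × 1.10) = 158 m/s
Converting: 158 m/s × 1.944 = 310 knots

310 knots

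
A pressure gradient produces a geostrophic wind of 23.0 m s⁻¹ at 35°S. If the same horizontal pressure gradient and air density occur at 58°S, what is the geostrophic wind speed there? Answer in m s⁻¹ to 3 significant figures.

15.6 m s⁻¹

With the same pressure gradient and density, V_g ∝ 1/f ∝ 1/sin φ.
V₂ = V₁ · sin φ₁ / sin φ₂ = 23.0 × sin 35° / sin 58°
V₂ = 23.0 × 0.5736/0.8480 = 15.6 m s⁻¹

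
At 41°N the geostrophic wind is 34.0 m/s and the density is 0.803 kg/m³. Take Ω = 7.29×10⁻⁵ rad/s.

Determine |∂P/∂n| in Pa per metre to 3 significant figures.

2.61×10⁻³ Pa/m

Coriolis parameter at 41°N:
f = 2Ω sin φ = 2 × 7.29×10⁻⁵ × sin 41° = 9.57×10⁻⁵ s⁻¹
Geostrophic balance rearranged: |∂P/∂n| = f ρ V_g
|∂P/∂n| = 9.57×10⁻⁵ × 0.803 × 34.0 = 2.61×10⁻³ Pa/m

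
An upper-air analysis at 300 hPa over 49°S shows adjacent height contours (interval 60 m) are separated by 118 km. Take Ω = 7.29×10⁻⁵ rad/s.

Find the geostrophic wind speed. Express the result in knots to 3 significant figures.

88.1 knots

Coriolis parameter at 49°S:
f = 2Ω sin φ = 2 × 7.29×10⁻⁵ × sin 49° = 1.10×10⁻⁴ s⁻¹
Height gradient: |∂Z/∂n| = 60 m / 118000 m = 5.08×10⁻⁴
On a pressure surface, geostrophic balance gives V_g = (g/f)|∂Z/∂n|:
V_g = 9.81 × 5.08×10⁻⁴ / 1.10×10⁻⁴ = 45.3 m/s
Converting: 45.3 m/s × 1.944 = 88.1 knots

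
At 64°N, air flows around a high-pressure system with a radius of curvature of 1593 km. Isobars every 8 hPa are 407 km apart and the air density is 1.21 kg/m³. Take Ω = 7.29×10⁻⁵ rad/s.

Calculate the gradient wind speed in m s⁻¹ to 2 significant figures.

13 m s⁻¹

Coriolis parameter at 64°N:
f = 2Ω sin φ = 2 × 7.29×10⁻⁵ × sin 64° = 1.31×10⁻⁴ s⁻¹
Pressure gradient: |∂P/∂n| = 800 Pa / 407000 m = 1.97×10⁻³ Pa/m
Geostrophic speed: V_g = |∂P/∂n|/(fρ) = 1.97×10⁻³/(1.31×10⁻⁴ × 1.21) = 12.4 m/s
Around a high, pressure-gradient force acts outward with centrifugal, so Coriolis balances both:
fV = (1/ρ)|∂P/∂n| + V²/R  →  V² − fR·V + fR·V_g = 0
With fR = 1.31×10⁻⁴ × 1593×10³ m = 209 m/s:
V = [fR − √((fR)² − 4 fR V_g)]/2 = [209 − √(209² − 4×209×12.4)]/2 = 13.2 m/s
Supergeostrophic (V > V_g = 12.4 m/s), as expected around a high.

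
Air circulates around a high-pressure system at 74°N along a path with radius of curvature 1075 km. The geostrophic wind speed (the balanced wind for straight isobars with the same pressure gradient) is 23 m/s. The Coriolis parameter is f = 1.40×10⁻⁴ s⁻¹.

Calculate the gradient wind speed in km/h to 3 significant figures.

Around a high, pressure-gradient force acts outward with centrifugal, so Coriolis balances both:
fV = (1/ρ)|∂P/∂n| + V²/R  →  V² − fR·V + fR·V_g = 0
With fR = 1.40×10⁻⁴ × 1075×10³ m = 150 m/s:
V = [fR − √((fR)² − 4 fR V_g)]/2 = [150 − √(150² − 4×150×23)]/2 = 28.3 m/s
Supergeostrophic (V > V_g = 23 m/s), as expected around a high.
Converting: 28.3 m/s × 3.6 = 102 km/h

102 km/h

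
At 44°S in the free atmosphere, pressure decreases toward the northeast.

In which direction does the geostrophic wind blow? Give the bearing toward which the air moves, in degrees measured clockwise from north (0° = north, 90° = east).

315°

The pressure-gradient force points toward the northeast (bearing 045°).
Geostrophic balance: in the Southern Hemisphere the Coriolis force deflects motion to the left, so the geostrophic wind blows 90° to the left of the pressure-gradient force (low pressure on the right).
Rotating 045° by 90° counterclockwise gives 315° — the wind blows toward the northwest.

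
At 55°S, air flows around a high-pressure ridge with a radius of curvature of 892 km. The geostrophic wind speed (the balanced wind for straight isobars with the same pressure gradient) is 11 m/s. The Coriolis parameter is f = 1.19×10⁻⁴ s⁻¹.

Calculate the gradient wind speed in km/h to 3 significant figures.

Around a high, pressure-gradient force acts outward with centrifugal, so Coriolis balances both:
fV = (1/ρ)|∂P/∂n| + V²/R  →  V² − fR·V + fR·V_g = 0
With fR = 1.19×10⁻⁴ × 892×10³ m = 106 m/s:
V = [fR − √((fR)² − 4 fR V_g)]/2 = [106 − √(106² − 4×106×11)]/2 = 12.5 m/s
Supergeostrophic (V > V_g = 11 m/s), as expected around a high.
Converting: 12.5 m/s × 3.6 = 44.9 km/h

44.9 km/h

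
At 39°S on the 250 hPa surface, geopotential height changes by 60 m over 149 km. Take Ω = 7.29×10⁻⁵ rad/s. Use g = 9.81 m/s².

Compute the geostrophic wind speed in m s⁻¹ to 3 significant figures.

Coriolis parameter at 39°S:
f = 2Ω sin φ = 2 × 7.29×10⁻⁵ × sin 39° = 9.18×10⁻⁵ s⁻¹
Height gradient: |∂Z/∂n| = 60 m / 149000 m = 4.03×10⁻⁴
On a pressure surface, geostrophic balance gives V_g = (g/f)|∂Z/∂n|:
V_g = 9.81 × 4.03×10⁻⁴ / 9.18×10⁻⁵ = 43.1 m/s

43.1 m s⁻¹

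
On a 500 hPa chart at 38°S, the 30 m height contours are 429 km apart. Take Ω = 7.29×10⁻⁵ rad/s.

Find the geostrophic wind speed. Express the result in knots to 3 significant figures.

Coriolis parameter at 38°S:
f = 2Ω sin φ = 2 × 7.29×10⁻⁵ × sin 38° = 8.98×10⁻⁵ s⁻¹
Height gradient: |∂Z/∂n| = 30 m / 429000 m = 6.99×10⁻⁵
On a pressure surface, geostrophic balance gives V_g = (g/f)|∂Z/∂n|:
V_g = 9.81 × 6.99×10⁻⁵ / 8.98×10⁻⁵ = 7.64 m/s
Converting: 7.64 m/s × 1.944 = 14.9 knots

14.9 knots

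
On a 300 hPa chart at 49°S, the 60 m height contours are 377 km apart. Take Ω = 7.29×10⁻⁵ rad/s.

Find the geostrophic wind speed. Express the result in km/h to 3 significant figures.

51.1 km/h

Coriolis parameter at 49°S:
f = 2Ω sin φ = 2 × 7.29×10⁻⁵ × sin 49° = 1.10×10⁻⁴ s⁻¹
Height gradient: |∂Z/∂n| = 60 m / 377000 m = 1.59×10⁻⁴
On a pressure surface, geostrophic balance gives V_g = (g/f)|∂Z/∂n|:
V_g = 9.81 × 1.59×10⁻⁴ / 1.10×10⁻⁴ = 14.2 m/s
Converting: 14.2 m/s × 3.6 = 51.1 km/h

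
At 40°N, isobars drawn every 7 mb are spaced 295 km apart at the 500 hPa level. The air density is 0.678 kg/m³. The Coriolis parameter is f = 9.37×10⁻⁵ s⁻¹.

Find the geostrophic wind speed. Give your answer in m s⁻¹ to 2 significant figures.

37 m s⁻¹

Pressure gradient: |∂P/∂n| = 700 Pa / 295000 m = 2.37×10⁻³ Pa/m
Geostrophic balance (pressure-gradient force = Coriolis force):
V_g = (1/(fρ)) |∂P/∂n| = 2.37×10⁻³ / (9.37×10⁻⁵ × 0.678) = 37.4 m/s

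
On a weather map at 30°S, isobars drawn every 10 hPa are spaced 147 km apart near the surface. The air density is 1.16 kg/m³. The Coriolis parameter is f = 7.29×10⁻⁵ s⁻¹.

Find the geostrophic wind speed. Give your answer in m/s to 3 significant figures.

80.4 m/s

Pressure gradient: |∂P/∂n| = 1000 Pa / 147000 m = 6.80×10⁻³ Pa/m
Geostrophic balance (pressure-gradient force = Coriolis force):
V_g = (1/(fρ)) |∂P/∂n| = 6.80×10⁻³ / (7.29×10⁻⁵ × 1.16) = 80.4 m/s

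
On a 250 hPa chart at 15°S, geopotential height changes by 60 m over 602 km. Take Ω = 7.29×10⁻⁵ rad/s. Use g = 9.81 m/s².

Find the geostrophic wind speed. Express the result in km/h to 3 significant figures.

93.3 km/h

Coriolis parameter at 15°S:
f = 2Ω sin φ = 2 × 7.29×10⁻⁵ × sin 15° = 3.77×10⁻⁵ s⁻¹
Height gradient: |∂Z/∂n| = 60 m / 602000 m = 9.97×10⁻⁵
On a pressure surface, geostrophic balance gives V_g = (g/f)|∂Z/∂n|:
V_g = 9.81 × 9.97×10⁻⁵ / 3.77×10⁻⁵ = 25.9 m/s
Converting: 25.9 m/s × 3.6 = 93.3 km/h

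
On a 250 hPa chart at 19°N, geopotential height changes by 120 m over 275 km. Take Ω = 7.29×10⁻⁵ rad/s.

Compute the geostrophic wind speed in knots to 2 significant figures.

Coriolis parameter at 19°N:
f = 2Ω sin φ = 2 × 7.29×10⁻⁵ × sin 19° = 4.75×10⁻⁵ s⁻¹
Height gradient: |∂Z/∂n| = 120 m / 275000 m = 4.36×10⁻⁴
On a pressure surface, geostrophic balance gives V_g = (g/f)|∂Z/∂n|:
V_g = 9.81 × 4.36×10⁻⁴ / 4.75×10⁻⁵ = 90.2 m/s
Converting: 90.2 m/s × 1.944 = 180 knots

180 knots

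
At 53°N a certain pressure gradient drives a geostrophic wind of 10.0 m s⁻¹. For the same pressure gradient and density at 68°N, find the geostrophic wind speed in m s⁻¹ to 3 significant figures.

8.61 m s⁻¹

With the same pressure gradient and density, V_g ∝ 1/f ∝ 1/sin φ.
V₂ = V₁ · sin φ₁ / sin φ₂ = 10.0 × sin 53° / sin 68°
V₂ = 10.0 × 0.7986/0.9272 = 8.61 m s⁻¹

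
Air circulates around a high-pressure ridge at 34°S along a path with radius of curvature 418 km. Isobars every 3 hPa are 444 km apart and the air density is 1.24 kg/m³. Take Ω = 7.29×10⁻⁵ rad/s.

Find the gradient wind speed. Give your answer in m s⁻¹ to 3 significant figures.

Coriolis parameter at 34°S:
f = 2Ω sin φ = 2 × 7.29×10⁻⁵ × sin 34° = 8.15×10⁻⁵ s⁻¹
Pressure gradient: |∂P/∂n| = 300 Pa / 444000 m = 6.76×10⁻⁴ Pa/m
Geostrophic speed: V_g = |∂P/∂n|/(fρ) = 6.76×10⁻⁴/(8.15×10⁻⁵ × 1.24) = 6.68 m/s
Around a high, pressure-gradient force acts outward with centrifugal, so Coriolis balances both:
fV = (1/ρ)|∂P/∂n| + V²/R  →  V² − fR·V + fR·V_g = 0
With fR = 8.15×10⁻⁵ × 418×10³ m = 34.1 m/s:
V = [fR − √((fR)² − 4 fR V_g)]/2 = [34.1 − √(34.1² − 4×34.1×6.68)]/2 = 9.13 m/s
Supergeostrophic (V > V_g = 6.68 m/s), as expected around a high.

9.13 m s⁻¹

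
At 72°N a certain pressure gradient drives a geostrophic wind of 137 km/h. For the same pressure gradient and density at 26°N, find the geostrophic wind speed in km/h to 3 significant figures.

With the same pressure gradient and density, V_g ∝ 1/f ∝ 1/sin φ.
V₂ = V₁ · sin φ₁ / sin φ₂ = 137 × sin 72° / sin 26°
V₂ = 137 × 0.9511/0.4384 = 297 km/h

297 km/h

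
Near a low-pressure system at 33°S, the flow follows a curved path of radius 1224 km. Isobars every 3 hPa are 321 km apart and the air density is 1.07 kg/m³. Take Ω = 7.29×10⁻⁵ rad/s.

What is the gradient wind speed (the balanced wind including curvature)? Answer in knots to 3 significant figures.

19.4 knots

Coriolis parameter at 33°S:
f = 2Ω sin φ = 2 × 7.29×10⁻⁵ × sin 33° = 7.94×10⁻⁵ s⁻¹
Pressure gradient: |∂P/∂n| = 300 Pa / 321000 m = 9.35×10⁻⁴ Pa/m
Geostrophic speed: V_g = |∂P/∂n|/(fρ) = 9.35×10⁻⁴/(7.94×10⁻⁵ × 1.07) = 11.0 m/s
Around a low, centrifugal force acts outward with Coriolis, so pressure-gradient force balances both:
(1/ρ)|∂P/∂n| = fV + V²/R  →  V² + fR·V − fR·V_g = 0
With fR = 7.94×10⁻⁵ × 1224×10³ m = 97.2 m/s:
V = [−fR + √((fR)² + 4 fR V_g)]/2 = [−97.2 + √(97.2² + 4×97.2×11)]/2 = 9.98 m/s
Subgeostrophic (V < V_g = 11 m/s), as expected around a low.
Converting: 9.98 m/s × 1.944 = 19.4 knots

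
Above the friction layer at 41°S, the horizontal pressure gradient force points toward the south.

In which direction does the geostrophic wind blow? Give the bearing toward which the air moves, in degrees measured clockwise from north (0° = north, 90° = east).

The pressure-gradient force points toward the south (bearing 180°).
Geostrophic balance: in the Southern Hemisphere the Coriolis force deflects motion to the left, so the geostrophic wind blows 90° to the left of the pressure-gradient force (low pressure on the right).
Rotating 180° by 90° counterclockwise gives 090° — the wind blows toward the east.

090°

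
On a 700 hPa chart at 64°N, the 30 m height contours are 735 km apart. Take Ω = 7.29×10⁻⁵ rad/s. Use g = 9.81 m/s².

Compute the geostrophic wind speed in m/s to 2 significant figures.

Coriolis parameter at 64°N:
f = 2Ω sin φ = 2 × 7.29×10⁻⁵ × sin 64° = 1.31×10⁻⁴ s⁻¹
Height gradient: |∂Z/∂n| = 30 m / 735000 m = 4.08×10⁻⁵
On a pressure surface, geostrophic balance gives V_g = (g/f)|∂Z/∂n|:
V_g = 9.81 × 4.08×10⁻⁵ / 1.31×10⁻⁴ = 3.06 m/s

3.1 m/s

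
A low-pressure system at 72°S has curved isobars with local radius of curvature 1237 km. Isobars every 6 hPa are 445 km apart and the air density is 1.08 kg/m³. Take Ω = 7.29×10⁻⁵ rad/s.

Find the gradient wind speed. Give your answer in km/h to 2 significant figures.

31 km/h

Coriolis parameter at 72°S:
f = 2Ω sin φ = 2 × 7.29×10⁻⁵ × sin 72° = 1.39×10⁻⁴ s⁻¹
Pressure gradient: |∂P/∂n| = 600 Pa / 445000 m = 1.35×10⁻³ Pa/m
Geostrophic speed: V_g = |∂P/∂n|/(fρ) = 1.35×10⁻³/(1.39×10⁻⁴ × 1.08) = 9.00 m/s
Around a low, centrifugal force acts outward with Coriolis, so pressure-gradient force balances both:
(1/ρ)|∂P/∂n| = fV + V²/R  →  V² + fR·V − fR·V_g = 0
With fR = 1.39×10⁻⁴ × 1237×10³ m = 172 m/s:
V = [−fR + √((fR)² + 4 fR V_g)]/2 = [−172 + √(172² + 4×172×9)]/2 = 8.57 m/s
Subgeostrophic (V < V_g = 9 m/s), as expected around a low.
Converting: 8.57 m/s × 3.6 = 31 km/h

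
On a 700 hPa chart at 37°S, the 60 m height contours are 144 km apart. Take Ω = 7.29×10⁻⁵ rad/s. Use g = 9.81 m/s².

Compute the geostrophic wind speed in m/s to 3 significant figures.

Coriolis parameter at 37°S:
f = 2Ω sin φ = 2 × 7.29×10⁻⁵ × sin 37° = 8.77×10⁻⁵ s⁻¹
Height gradient: |∂Z/∂n| = 60 m / 144000 m = 4.17×10⁻⁴
On a pressure surface, geostrophic balance gives V_g = (g/f)|∂Z/∂n|:
V_g = 9.81 × 4.17×10⁻⁴ / 8.77×10⁻⁵ = 46.6 m/s

46.6 m/s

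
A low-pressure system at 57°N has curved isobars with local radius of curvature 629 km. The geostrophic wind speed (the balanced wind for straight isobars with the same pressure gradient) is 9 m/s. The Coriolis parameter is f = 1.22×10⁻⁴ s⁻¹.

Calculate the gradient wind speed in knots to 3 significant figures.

Around a low, centrifugal force acts outward with Coriolis, so pressure-gradient force balances both:
(1/ρ)|∂P/∂n| = fV + V²/R  →  V² + fR·V − fR·V_g = 0
With fR = 1.22×10⁻⁴ × 629×10³ m = 76.7 m/s:
V = [−fR + √((fR)² + 4 fR V_g)]/2 = [−76.7 + √(76.7² + 4×76.7×9)]/2 = 8.14 m/s
Subgeostrophic (V < V_g = 9 m/s), as expected around a low.
Converting: 8.14 m/s × 1.944 = 15.8 knots

15.8 knots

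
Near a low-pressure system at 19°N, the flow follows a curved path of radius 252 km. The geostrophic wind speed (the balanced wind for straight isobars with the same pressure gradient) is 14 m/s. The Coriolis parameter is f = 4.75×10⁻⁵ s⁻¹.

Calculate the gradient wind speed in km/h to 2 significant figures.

Around a low, centrifugal force acts outward with Coriolis, so pressure-gradient force balances both:
(1/ρ)|∂P/∂n| = fV + V²/R  →  V² + fR·V − fR·V_g = 0
With fR = 4.75×10⁻⁵ × 252×10³ m = 12.0 m/s:
V = [−fR + √((fR)² + 4 fR V_g)]/2 = [−12.0 + √(12.0² + 4×12.0×14)]/2 = 8.28 m/s
Subgeostrophic (V < V_g = 14 m/s), as expected around a low.
Converting: 8.28 m/s × 3.6 = 30 km/h

30 km/h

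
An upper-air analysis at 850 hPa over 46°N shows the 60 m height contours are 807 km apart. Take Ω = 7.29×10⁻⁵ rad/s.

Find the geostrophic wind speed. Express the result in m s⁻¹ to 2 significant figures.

Coriolis parameter at 46°N:
f = 2Ω sin φ = 2 × 7.29×10⁻⁵ × sin 46° = 1.05×10⁻⁴ s⁻¹
Height gradient: |∂Z/∂n| = 60 m / 807000 m = 7.43×10⁻⁵
On a pressure surface, geostrophic balance gives V_g = (g/f)|∂Z/∂n|:
V_g = 9.81 × 7.43×10⁻⁵ / 1.05×10⁻⁴ = 6.95 m/s

7.0 m s⁻¹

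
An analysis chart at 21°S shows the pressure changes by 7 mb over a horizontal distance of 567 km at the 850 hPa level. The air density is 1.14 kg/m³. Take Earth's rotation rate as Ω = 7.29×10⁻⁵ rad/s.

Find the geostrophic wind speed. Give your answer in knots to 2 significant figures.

Coriolis parameter at 21°S:
f = 2Ω sin φ = 2 × 7.29×10⁻⁵ × sin 21° = 5.23×10⁻⁵ s⁻¹
Pressure gradient: |∂P/∂n| = 700 Pa / 567000 m = 1.23×10⁻³ Pa/m
Geostrophic balance (pressure-gradient force = Coriolis force):
V_g = (1/(fρ)) |∂P/∂n| = 1.23×10⁻³ / (5.23×10⁻⁵ × 1.14) = 20.7 m/s
Converting: 20.7 m/s × 1.944 = 40 knots

40 knots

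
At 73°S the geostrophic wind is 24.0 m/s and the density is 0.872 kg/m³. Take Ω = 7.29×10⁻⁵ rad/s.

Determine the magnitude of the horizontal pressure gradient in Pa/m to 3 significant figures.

Coriolis parameter at 73°S:
f = 2Ω sin φ = 2 × 7.29×10⁻⁵ × sin 73° = 1.39×10⁻⁴ s⁻¹
Geostrophic balance rearranged: |∂P/∂n| = f ρ V_g
|∂P/∂n| = 1.39×10⁻⁴ × 0.872 × 24.0 = 2.92×10⁻³ Pa/m

2.92×10⁻³ Pa/m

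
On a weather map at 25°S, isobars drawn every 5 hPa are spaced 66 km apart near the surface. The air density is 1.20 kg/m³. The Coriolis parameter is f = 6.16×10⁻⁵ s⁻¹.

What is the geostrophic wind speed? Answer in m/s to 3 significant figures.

102 m/s

Pressure gradient: |∂P/∂n| = 500 Pa / 66000 m = 7.58×10⁻³ Pa/m
Geostrophic balance (pressure-gradient force = Coriolis force):
V_g = (1/(fρ)) |∂P/∂n| = 7.58×10⁻³ / (6.16×10⁻⁵ × 1.20) = 102 m/s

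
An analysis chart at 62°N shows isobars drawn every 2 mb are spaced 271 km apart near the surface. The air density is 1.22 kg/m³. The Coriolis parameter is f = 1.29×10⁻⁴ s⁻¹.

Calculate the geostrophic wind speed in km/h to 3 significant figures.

Pressure gradient: |∂P/∂n| = 200 Pa / 271000 m = 7.38×10⁻⁴ Pa/m
Geostrophic balance (pressure-gradient force = Coriolis force):
V_g = (1/(fρ)) |∂P/∂n| = 7.38×10⁻⁴ / (1.29×10⁻⁴ × 1.22) = 4.69 m/s
Converting: 4.69 m/s × 3.6 = 16.9 km/h

16.9 km/h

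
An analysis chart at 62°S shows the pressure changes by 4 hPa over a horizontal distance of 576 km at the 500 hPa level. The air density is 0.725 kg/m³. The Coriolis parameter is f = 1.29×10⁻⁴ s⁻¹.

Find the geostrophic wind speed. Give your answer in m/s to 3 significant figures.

7.43 m/s

Pressure gradient: |∂P/∂n| = 400 Pa / 576000 m = 6.94×10⁻⁴ Pa/m
Geostrophic balance (pressure-gradient force = Coriolis force):
V_g = (1/(fρ)) |∂P/∂n| = 6.94×10⁻⁴ / (1.29×10⁻⁴ × 0.725) = 7.43 m/s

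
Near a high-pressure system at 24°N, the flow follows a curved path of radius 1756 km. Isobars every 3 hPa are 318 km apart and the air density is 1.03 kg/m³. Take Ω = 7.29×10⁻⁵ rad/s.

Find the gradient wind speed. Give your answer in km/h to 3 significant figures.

Coriolis parameter at 24°N:
f = 2Ω sin φ = 2 × 7.29×10⁻⁵ × sin 24° = 5.93×10⁻⁵ s⁻¹
Pressure gradient: |∂P/∂n| = 300 Pa / 318000 m = 9.43×10⁻⁴ Pa/m
Geostrophic speed: V_g = |∂P/∂n|/(fρ) = 9.43×10⁻⁴/(5.93×10⁻⁵ × 1.03) = 15.4 m/s
Around a high, pressure-gradient force acts outward with centrifugal, so Coriolis balances both:
fV = (1/ρ)|∂P/∂n| + V²/R  →  V² − fR·V + fR·V_g = 0
With fR = 5.93×10⁻⁵ × 1756×10³ m = 104 m/s:
V = [fR − √((fR)² − 4 fR V_g)]/2 = [104 − √(104² − 4×104×15.4)]/2 = 18.9 m/s
Supergeostrophic (V > V_g = 15.4 m/s), as expected around a high.
Converting: 18.9 m/s × 3.6 = 67.9 km/h

67.9 km/h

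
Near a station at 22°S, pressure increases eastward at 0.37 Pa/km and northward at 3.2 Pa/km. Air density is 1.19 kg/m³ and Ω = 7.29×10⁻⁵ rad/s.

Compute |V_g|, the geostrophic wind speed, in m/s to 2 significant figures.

50 m/s

Coriolis parameter at 22°S:
f = 2Ω sin φ = 2 × 7.29×10⁻⁵ × sin 22° = 5.46×10⁻⁵ s⁻¹
In the Southern Hemisphere f is negative: f = −5.46×10⁻⁵ s⁻¹.
Component geostrophic relations (x east, y north):
u_g = −(1/(fρ)) ∂P/∂y,  v_g = (1/(fρ)) ∂P/∂x
u_g = −(3.2×10⁻³)/(−5.46×10⁻⁵ × 1.19) = 49.2 m/s;  v_g = (0.37×10⁻³)/(−5.46×10⁻⁵ × 1.19) = −5.69 m/s
|V_g| = √(u_g² + v_g²) = 49.6 m/s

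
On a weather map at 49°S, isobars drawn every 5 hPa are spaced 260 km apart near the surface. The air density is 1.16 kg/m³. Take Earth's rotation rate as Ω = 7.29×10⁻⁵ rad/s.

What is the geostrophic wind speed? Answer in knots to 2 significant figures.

29 knots

Coriolis parameter at 49°S:
f = 2Ω sin φ = 2 × 7.29×10⁻⁵ × sin 49° = 1.10×10⁻⁴ s⁻¹
Pressure gradient: |∂P/∂n| = 500 Pa / 260000 m = 1.92×10⁻³ Pa/m
Geostrophic balance (pressure-gradient force = Coriolis force):
V_g = (1/(fρ)) |∂P/∂n| = 1.92×10⁻³ / (1.10×10⁻⁴ × 1.16) = 15.1 m/s
Converting: 15.1 m/s × 1.944 = 29 knots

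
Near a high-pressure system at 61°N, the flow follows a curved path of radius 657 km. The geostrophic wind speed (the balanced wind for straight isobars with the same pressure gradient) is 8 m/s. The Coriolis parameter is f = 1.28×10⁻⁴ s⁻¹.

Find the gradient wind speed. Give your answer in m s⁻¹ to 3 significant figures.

Around a high, pressure-gradient force acts outward with centrifugal, so Coriolis balances both:
fV = (1/ρ)|∂P/∂n| + V²/R  →  V² − fR·V + fR·V_g = 0
With fR = 1.28×10⁻⁴ × 657×10³ m = 84.1 m/s:
V = [fR − √((fR)² − 4 fR V_g)]/2 = [84.1 − √(84.1² − 4×84.1×8)]/2 = 8.95 m/s
Supergeostrophic (V > V_g = 8 m/s), as expected around a high.

8.95 m s⁻¹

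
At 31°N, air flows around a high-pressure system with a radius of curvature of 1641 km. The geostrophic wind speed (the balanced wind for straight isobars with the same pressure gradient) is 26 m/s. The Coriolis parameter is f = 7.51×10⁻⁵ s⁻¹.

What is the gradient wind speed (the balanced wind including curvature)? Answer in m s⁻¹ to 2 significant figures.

37 m s⁻¹

Around a high, pressure-gradient force acts outward with centrifugal, so Coriolis balances both:
fV = (1/ρ)|∂P/∂n| + V²/R  →  V² − fR·V + fR·V_g = 0
With fR = 7.51×10⁻⁵ × 1641×10³ m = 123 m/s:
V = [fR − √((fR)² − 4 fR V_g)]/2 = [123 − √(123² − 4×123×26)]/2 = 37.3 m/s
Supergeostrophic (V > V_g = 26 m/s), as expected around a high.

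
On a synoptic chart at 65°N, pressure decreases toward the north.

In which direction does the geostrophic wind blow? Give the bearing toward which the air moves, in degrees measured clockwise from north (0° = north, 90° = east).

The pressure-gradient force points toward the north (bearing 000°).
Geostrophic balance: in the Northern Hemisphere the Coriolis force deflects motion to the right, so the geostrophic wind blows 90° to the right of the pressure-gradient force (low pressure on the left).
Rotating 000° by 90° clockwise gives 090° — the wind blows toward the east.

090°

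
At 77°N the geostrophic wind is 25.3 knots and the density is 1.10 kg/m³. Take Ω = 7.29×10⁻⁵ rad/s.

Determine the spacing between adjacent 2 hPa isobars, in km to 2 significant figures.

Coriolis parameter at 77°N:
f = 2Ω sin φ = 2 × 7.29×10⁻⁵ × sin 77° = 1.42×10⁻⁴ s⁻¹
Wind speed in SI: 25.3 knots = 13.0 m/s
Geostrophic balance rearranged: |∂P/∂n| = f ρ V_g
|∂P/∂n| = 1.42×10⁻⁴ × 1.10 × 13.0 = 2.03×10⁻³ Pa/m
Isobar spacing: Δn = ΔP/|∂P/∂n| = 200 Pa / 2.03×10⁻³ Pa/m = 98333 m ≈ 98 km

98 km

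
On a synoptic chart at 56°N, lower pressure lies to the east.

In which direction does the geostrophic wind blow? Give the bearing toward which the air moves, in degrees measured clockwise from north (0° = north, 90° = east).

180°

The pressure-gradient force points toward the east (bearing 090°).
Geostrophic balance: in the Northern Hemisphere the Coriolis force deflects motion to the right, so the geostrophic wind blows 90° to the right of the pressure-gradient force (low pressure on the left).
Rotating 090° by 90° clockwise gives 180° — the wind blows toward the south.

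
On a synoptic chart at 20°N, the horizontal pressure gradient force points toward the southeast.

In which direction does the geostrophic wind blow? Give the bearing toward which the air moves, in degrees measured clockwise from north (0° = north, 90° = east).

The pressure-gradient force points toward the southeast (bearing 135°).
Geostrophic balance: in the Northern Hemisphere the Coriolis force deflects motion to the right, so the geostrophic wind blows 90° to the right of the pressure-gradient force (low pressure on the left).
Rotating 135° by 90° clockwise gives 225° — the wind blows toward the southwest.

225°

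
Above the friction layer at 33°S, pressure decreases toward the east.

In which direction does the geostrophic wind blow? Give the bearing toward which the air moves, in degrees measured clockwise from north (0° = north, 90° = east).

000°

The pressure-gradient force points toward the east (bearing 090°).
Geostrophic balance: in the Southern Hemisphere the Coriolis force deflects motion to the left, so the geostrophic wind blows 90° to the left of the pressure-gradient force (low pressure on the right).
Rotating 090° by 90° counterclockwise gives 000° — the wind blows toward the north.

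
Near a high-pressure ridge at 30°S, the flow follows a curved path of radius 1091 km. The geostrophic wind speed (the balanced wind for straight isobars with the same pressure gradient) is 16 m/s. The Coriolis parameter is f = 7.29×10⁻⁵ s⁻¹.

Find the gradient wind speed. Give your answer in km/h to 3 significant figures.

Around a high, pressure-gradient force acts outward with centrifugal, so Coriolis balances both:
fV = (1/ρ)|∂P/∂n| + V²/R  →  V² − fR·V + fR·V_g = 0
With fR = 7.29×10⁻⁵ × 1091×10³ m = 79.5 m/s:
V = [fR − √((fR)² − 4 fR V_g)]/2 = [79.5 − √(79.5² − 4×79.5×16)]/2 = 22.2 m/s
Supergeostrophic (V > V_g = 16 m/s), as expected around a high.
Converting: 22.2 m/s × 3.6 = 79.9 km/h

79.9 km/h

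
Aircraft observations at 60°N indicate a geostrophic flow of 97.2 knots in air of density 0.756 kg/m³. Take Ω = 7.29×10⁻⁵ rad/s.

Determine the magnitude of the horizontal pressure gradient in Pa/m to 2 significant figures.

Coriolis parameter at 60°N:
f = 2Ω sin φ = 2 × 7.29×10⁻⁵ × sin 60° = 1.26×10⁻⁴ s⁻¹
Wind speed in SI: 97.2 knots = 50.0 m/s
Geostrophic balance rearranged: |∂P/∂n| = f ρ V_g
|∂P/∂n| = 1.26×10⁻⁴ × 0.756 × 50.0 = 4.77×10⁻³ Pa/m

4.8×10⁻³ Pa/m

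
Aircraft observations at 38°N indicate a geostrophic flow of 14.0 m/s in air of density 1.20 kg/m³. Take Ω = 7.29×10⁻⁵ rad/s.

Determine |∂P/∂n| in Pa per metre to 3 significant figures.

Coriolis parameter at 38°N:
f = 2Ω sin φ = 2 × 7.29×10⁻⁵ × sin 38° = 8.98×10⁻⁵ s⁻¹
Geostrophic balance rearranged: |∂P/∂n| = f ρ V_g
|∂P/∂n| = 8.98×10⁻⁵ × 1.20 × 14.0 = 1.51×10⁻³ Pa/m

1.51×10⁻³ Pa/m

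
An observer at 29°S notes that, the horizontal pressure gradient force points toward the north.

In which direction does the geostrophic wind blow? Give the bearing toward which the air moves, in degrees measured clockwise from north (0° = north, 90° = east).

270°

The pressure-gradient force points toward the north (bearing 000°).
Geostrophic balance: in the Southern Hemisphere the Coriolis force deflects motion to the left, so the geostrophic wind blows 90° to the left of the pressure-gradient force (low pressure on the right).
Rotating 000° by 90° counterclockwise gives 270° — the wind blows toward the west.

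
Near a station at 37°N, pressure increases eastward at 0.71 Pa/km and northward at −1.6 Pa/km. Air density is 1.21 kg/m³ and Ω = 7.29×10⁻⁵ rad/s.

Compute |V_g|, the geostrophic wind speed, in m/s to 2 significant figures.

Coriolis parameter at 37°N:
f = 2Ω sin φ = 2 × 7.29×10⁻⁵ × sin 37° = 8.77×10⁻⁵ s⁻¹
Component geostrophic relations (x east, y north):
u_g = −(1/(fρ)) ∂P/∂y,  v_g = (1/(fρ)) ∂P/∂x
u_g = −(−1.6×10⁻³)/(8.77×10⁻⁵ × 1.21) = 15.1 m/s;  v_g = (0.71×10⁻³)/(8.77×10⁻⁵ × 1.21) = 6.69 m/s
|V_g| = √(u_g² + v_g²) = 16.5 m/s

16 m/s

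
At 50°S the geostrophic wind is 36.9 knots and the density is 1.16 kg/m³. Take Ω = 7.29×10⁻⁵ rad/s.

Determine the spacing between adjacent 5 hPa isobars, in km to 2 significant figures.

200 km

Coriolis parameter at 50°S:
f = 2Ω sin φ = 2 × 7.29×10⁻⁵ × sin 50° = 1.12×10⁻⁴ s⁻¹
Wind speed in SI: 36.9 knots = 19.0 m/s
Geostrophic balance rearranged: |∂P/∂n| = f ρ V_g
|∂P/∂n| = 1.12×10⁻⁴ × 1.16 × 19.0 = 2.46×10⁻³ Pa/m
Isobar spacing: Δn = ΔP/|∂P/∂n| = 500 Pa / 2.46×10⁻³ Pa/m = 203299 m ≈ 200 km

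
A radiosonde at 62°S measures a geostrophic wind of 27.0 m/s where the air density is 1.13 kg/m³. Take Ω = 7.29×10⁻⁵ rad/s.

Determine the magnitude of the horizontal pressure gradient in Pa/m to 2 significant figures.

3.9×10⁻³ Pa/m

Coriolis parameter at 62°S:
f = 2Ω sin φ = 2 × 7.29×10⁻⁵ × sin 62° = 1.29×10⁻⁴ s⁻¹
Geostrophic balance rearranged: |∂P/∂n| = f ρ V_g
|∂P/∂n| = 1.29×10⁻⁴ × 1.13 × 27.0 = 3.93×10⁻³ Pa/m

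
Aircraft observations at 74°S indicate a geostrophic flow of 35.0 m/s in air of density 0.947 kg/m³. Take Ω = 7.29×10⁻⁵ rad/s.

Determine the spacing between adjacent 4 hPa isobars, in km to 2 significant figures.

86 km

Coriolis parameter at 74°S:
f = 2Ω sin φ = 2 × 7.29×10⁻⁵ × sin 74° = 1.40×10⁻⁴ s⁻¹
Geostrophic balance rearranged: |∂P/∂n| = f ρ V_g
|∂P/∂n| = 1.40×10⁻⁴ × 0.947 × 35.0 = 4.65×10⁻³ Pa/m
Isobar spacing: Δn = ΔP/|∂P/∂n| = 400 Pa / 4.65×10⁻³ Pa/m = 86108 m ≈ 86 km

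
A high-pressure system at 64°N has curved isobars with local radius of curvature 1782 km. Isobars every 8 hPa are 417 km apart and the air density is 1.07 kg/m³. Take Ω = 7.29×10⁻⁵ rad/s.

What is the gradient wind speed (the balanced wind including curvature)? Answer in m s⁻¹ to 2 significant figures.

Coriolis parameter at 64°N:
f = 2Ω sin φ = 2 × 7.29×10⁻⁵ × sin 64° = 1.31×10⁻⁴ s⁻¹
Pressure gradient: |∂P/∂n| = 800 Pa / 417000 m = 1.92×10⁻³ Pa/m
Geostrophic speed: V_g = |∂P/∂n|/(fρ) = 1.92×10⁻³/(1.31×10⁻⁴ × 1.07) = 13.7 m/s
Around a high, pressure-gradient force acts outward with centrifugal, so Coriolis balances both:
fV = (1/ρ)|∂P/∂n| + V²/R  →  V² − fR·V + fR·V_g = 0
With fR = 1.31×10⁻⁴ × 1782×10³ m = 234 m/s:
V = [fR − √((fR)² − 4 fR V_g)]/2 = [234 − √(234² − 4×234×13.7)]/2 = 14.6 m/s
Supergeostrophic (V > V_g = 13.7 m/s), as expected around a high.

15 m s⁻¹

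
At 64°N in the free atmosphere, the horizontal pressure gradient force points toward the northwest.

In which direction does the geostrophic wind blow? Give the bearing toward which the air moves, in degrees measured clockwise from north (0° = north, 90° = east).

045°

The pressure-gradient force points toward the northwest (bearing 315°).
Geostrophic balance: in the Northern Hemisphere the Coriolis force deflects motion to the right, so the geostrophic wind blows 90° to the right of the pressure-gradient force (low pressure on the left).
Rotating 315° by 90° clockwise gives 045° — the wind blows toward the northeast.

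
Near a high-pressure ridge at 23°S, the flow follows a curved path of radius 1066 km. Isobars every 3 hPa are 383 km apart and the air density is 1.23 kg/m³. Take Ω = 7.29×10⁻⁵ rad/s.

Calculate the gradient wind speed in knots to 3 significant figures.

28.7 knots

Coriolis parameter at 23°S:
f = 2Ω sin φ = 2 × 7.29×10⁻⁵ × sin 23° = 5.70×10⁻⁵ s⁻¹
Pressure gradient: |∂P/∂n| = 300 Pa / 383000 m = 7.83×10⁻⁴ Pa/m
Geostrophic speed: V_g = |∂P/∂n|/(fρ) = 7.83×10⁻⁴/(5.70×10⁻⁵ × 1.23) = 11.2 m/s
Around a high, pressure-gradient force acts outward with centrifugal, so Coriolis balances both:
fV = (1/ρ)|∂P/∂n| + V²/R  →  V² − fR·V + fR·V_g = 0
With fR = 5.70×10⁻⁵ × 1066×10³ m = 60.7 m/s:
V = [fR − √((fR)² − 4 fR V_g)]/2 = [60.7 − √(60.7² − 4×60.7×11.2)]/2 = 14.8 m/s
Supergeostrophic (V > V_g = 11.2 m/s), as expected around a high.
Converting: 14.8 m/s × 1.944 = 28.7 knots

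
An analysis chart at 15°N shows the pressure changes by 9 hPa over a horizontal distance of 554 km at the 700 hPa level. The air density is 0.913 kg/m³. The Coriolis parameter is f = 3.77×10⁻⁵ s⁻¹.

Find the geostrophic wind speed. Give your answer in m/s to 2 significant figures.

47 m/s

Pressure gradient: |∂P/∂n| = 900 Pa / 554000 m = 1.62×10⁻³ Pa/m
Geostrophic balance (pressure-gradient force = Coriolis force):
V_g = (1/(fρ)) |∂P/∂n| = 1.62×10⁻³ / (3.77×10⁻⁵ × 0.913) = 47.2 m/s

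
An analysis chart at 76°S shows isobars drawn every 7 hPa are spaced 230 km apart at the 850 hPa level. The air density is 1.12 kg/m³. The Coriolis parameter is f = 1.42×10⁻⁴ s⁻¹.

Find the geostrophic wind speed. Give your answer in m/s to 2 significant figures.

19 m/s

Pressure gradient: |∂P/∂n| = 700 Pa / 230000 m = 3.04×10⁻³ Pa/m
Geostrophic balance (pressure-gradient force = Coriolis force):
V_g = (1/(fρ)) |∂P/∂n| = 3.04×10⁻³ / (1.42×10⁻⁴ × 1.12) = 19.1 m/s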